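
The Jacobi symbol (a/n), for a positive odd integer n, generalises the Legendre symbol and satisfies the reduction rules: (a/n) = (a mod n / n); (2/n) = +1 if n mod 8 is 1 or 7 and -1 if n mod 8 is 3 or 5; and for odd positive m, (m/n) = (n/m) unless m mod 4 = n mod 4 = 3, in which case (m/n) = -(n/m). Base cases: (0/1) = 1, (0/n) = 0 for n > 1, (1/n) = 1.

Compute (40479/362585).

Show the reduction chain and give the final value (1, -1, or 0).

flip (40479/362585) -> (362585/40479): both odd, 40479 mod 4 = 3, 362585 mod 4 = 1, so the flip contributes +1; sign now +1
(362585/40479): 362585 mod 40479 = 38753, so (362585/40479) = (38753/40479)
flip (38753/40479) -> (40479/38753): both odd, 38753 mod 4 = 1, 40479 mod 4 = 3, so the flip contributes +1; sign now +1
(40479/38753): 40479 mod 38753 = 1726, so (40479/38753) = (1726/38753)
factor out 2^1: 1726 = 2^1·863; with 38753 mod 8 = 1, (2/38753) = +1; sign now +1; continue with (863/38753)
flip (863/38753) -> (38753/863): both odd, 863 mod 4 = 3, 38753 mod 4 = 1, so the flip contributes +1; sign now +1
(38753/863): 38753 mod 863 = 781, so (38753/863) = (781/863)
flip (781/863) -> (863/781): both odd, 781 mod 4 = 1, 863 mod 4 = 3, so the flip contributes +1; sign now +1
(863/781): 863 mod 781 = 82, so (863/781) = (82/781)
factor out 2^1: 82 = 2^1·41; with 781 mod 8 = 5, (2/781) = -1; sign now -1; continue with (41/781)
flip (41/781) -> (781/41): both odd, 41 mod 4 = 1, 781 mod 4 = 1, so the flip contributes +1; sign now -1
(781/41): 781 mod 41 = 2, so (781/41) = (2/41)
factor out 2^1: 2 = 2^1·1; with 41 mod 8 = 1, (2/41) = +1; sign now -1; continue with (1/41)
reached (1/41) = 1, so the symbol is -1

-1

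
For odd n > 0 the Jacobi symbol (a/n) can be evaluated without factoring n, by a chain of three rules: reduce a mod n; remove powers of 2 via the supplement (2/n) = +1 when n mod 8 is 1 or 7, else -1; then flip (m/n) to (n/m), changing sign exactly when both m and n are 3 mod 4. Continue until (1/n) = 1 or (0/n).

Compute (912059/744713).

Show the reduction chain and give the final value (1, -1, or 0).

-1

(912059/744713) = (167346/744713)   [reduce mod 744713]
167346 = 2^1·83673; (2/744713) = +1 since 744713 mod 8 = 1, so (167346/744713) = (+1)^1·(83673/744713); sign now +1
reciprocity: (83673/744713) = +1·(744713/83673) since 83673 mod 4 = 1, 744713 mod 4 = 1; sign now +1
(744713/83673) = (75329/83673)   [reduce mod 83673]
reciprocity: (75329/83673) = +1·(83673/75329) since 75329 mod 4 = 1, 83673 mod 4 = 1; sign now +1
(83673/75329) = (8344/75329)   [reduce mod 75329]
8344 = 2^3·1043; (2/75329) = +1 since 75329 mod 8 = 1, so (8344/75329) = (+1)^3·(1043/75329); sign now +1
reciprocity: (1043/75329) = +1·(75329/1043) since 1043 mod 4 = 3, 75329 mod 4 = 1; sign now +1
(75329/1043) = (233/1043)   [reduce mod 1043]
reciprocity: (233/1043) = +1·(1043/233) since 233 mod 4 = 1, 1043 mod 4 = 3; sign now +1
(1043/233) = (111/233)   [reduce mod 233]
reciprocity: (111/233) = +1·(233/111) since 111 mod 4 = 3, 233 mod 4 = 1; sign now +1
(233/111) = (11/111)   [reduce mod 111]
reciprocity: (11/111) = -1·(111/11) since 11 mod 4 = 3, 111 mod 4 = 3; sign now -1
(111/11) = (1/11)   [reduce mod 11]
(1/11) = 1; final value = sign = -1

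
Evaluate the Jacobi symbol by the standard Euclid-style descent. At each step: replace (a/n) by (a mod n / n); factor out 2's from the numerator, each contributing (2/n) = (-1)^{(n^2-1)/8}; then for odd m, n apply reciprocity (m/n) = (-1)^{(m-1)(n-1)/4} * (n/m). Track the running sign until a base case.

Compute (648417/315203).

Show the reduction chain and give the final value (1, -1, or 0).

(648417/315203): 648417 mod 315203 = 18011, so (648417/315203) = (18011/315203)
flip (18011/315203) -> (315203/18011): both odd, 18011 mod 4 = 3, 315203 mod 4 = 3, so the flip contributes -1; sign now -1
(315203/18011): 315203 mod 18011 = 9016, so (315203/18011) = (9016/18011)
factor out 2^3: 9016 = 2^3·1127; with 18011 mod 8 = 3, (2/18011) = -1; sign now +1; continue with (1127/18011)
flip (1127/18011) -> (18011/1127): both odd, 1127 mod 4 = 3, 18011 mod 4 = 3, so the flip contributes -1; sign now -1
(18011/1127): 18011 mod 1127 = 1106, so (18011/1127) = (1106/1127)
factor out 2^1: 1106 = 2^1·553; with 1127 mod 8 = 7, (2/1127) = +1; sign now -1; continue with (553/1127)
flip (553/1127) -> (1127/553): both odd, 553 mod 4 = 1, 1127 mod 4 = 3, so the flip contributes +1; sign now -1
(1127/553): 1127 mod 553 = 21, so (1127/553) = (21/553)
flip (21/553) -> (553/21): both odd, 21 mod 4 = 1, 553 mod 4 = 1, so the flip contributes +1; sign now -1
(553/21): 553 mod 21 = 7, so (553/21) = (7/21)
flip (7/21) -> (21/7): both odd, 7 mod 4 = 3, 21 mod 4 = 1, so the flip contributes +1; sign now -1
(21/7): 21 mod 7 = 0, so (21/7) = (0/7)
reached (0/7); gcd(a, n) > 1, so (0/7) = 0 and the symbol is 0

0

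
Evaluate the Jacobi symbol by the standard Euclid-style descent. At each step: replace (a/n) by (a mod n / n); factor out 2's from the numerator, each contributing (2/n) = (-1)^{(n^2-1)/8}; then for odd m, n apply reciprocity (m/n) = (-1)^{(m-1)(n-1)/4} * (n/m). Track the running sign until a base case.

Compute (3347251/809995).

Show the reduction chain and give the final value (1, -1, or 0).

(3347251/809995) = (107271/809995)   [reduce mod 809995]
reciprocity: (107271/809995) = -1·(809995/107271) since 107271 mod 4 = 3, 809995 mod 4 = 3; sign now -1
(809995/107271) = (59098/107271)   [reduce mod 107271]
59098 = 2^1·29549; (2/107271) = +1 since 107271 mod 8 = 7, so (59098/107271) = (+1)^1·(29549/107271); sign now -1
reciprocity: (29549/107271) = +1·(107271/29549) since 29549 mod 4 = 1, 107271 mod 4 = 3; sign now -1
(107271/29549) = (18624/29549)   [reduce mod 29549]
18624 = 2^6·291; (2/29549) = -1 since 29549 mod 8 = 5, so (18624/29549) = (-1)^6·(291/29549); sign now -1
reciprocity: (291/29549) = +1·(29549/291) since 291 mod 4 = 3, 29549 mod 4 = 1; sign now -1
(29549/291) = (158/291)   [reduce mod 291]
158 = 2^1·79; (2/291) = -1 since 291 mod 8 = 3, so (158/291) = (-1)^1·(79/291); sign now +1
reciprocity: (79/291) = -1·(291/79) since 79 mod 4 = 3, 291 mod 4 = 3; sign now -1
(291/79) = (54/79)   [reduce mod 79]
54 = 2^1·27; (2/79) = +1 since 79 mod 8 = 7, so (54/79) = (+1)^1·(27/79); sign now -1
reciprocity: (27/79) = -1·(79/27) since 27 mod 4 = 3, 79 mod 4 = 3; sign now +1
(79/27) = (25/27)   [reduce mod 27]
reciprocity: (25/27) = +1·(27/25) since 25 mod 4 = 1, 27 mod 4 = 3; sign now +1
(27/25) = (2/25)   [reduce mod 25]
2 = 2^1·1; (2/25) = +1 since 25 mod 8 = 1, so (2/25) = (+1)^1·(1/25); sign now +1
(1/25) = 1; final value = sign = +1

1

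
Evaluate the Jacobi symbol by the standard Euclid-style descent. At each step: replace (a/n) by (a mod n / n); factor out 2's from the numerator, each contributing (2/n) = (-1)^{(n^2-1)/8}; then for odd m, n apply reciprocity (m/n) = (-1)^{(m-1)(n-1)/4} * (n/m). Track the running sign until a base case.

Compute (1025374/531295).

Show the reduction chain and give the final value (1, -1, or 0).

(1025374/531295): 1025374 mod 531295 = 494079, so (1025374/531295) = (494079/531295)
flip (494079/531295) -> (531295/494079): both odd, 494079 mod 4 = 3, 531295 mod 4 = 3, so the flip contributes -1; sign now -1
(531295/494079): 531295 mod 494079 = 37216, so (531295/494079) = (37216/494079)
factor out 2^5: 37216 = 2^5·1163; with 494079 mod 8 = 7, (2/494079) = +1; sign now -1; continue with (1163/494079)
flip (1163/494079) -> (494079/1163): both odd, 1163 mod 4 = 3, 494079 mod 4 = 3, so the flip contributes -1; sign now +1
(494079/1163): 494079 mod 1163 = 967, so (494079/1163) = (967/1163)
flip (967/1163) -> (1163/967): both odd, 967 mod 4 = 3, 1163 mod 4 = 3, so the flip contributes -1; sign now -1
(1163/967): 1163 mod 967 = 196, so (1163/967) = (196/967)
factor out 2^2: 196 = 2^2·49; with 967 mod 8 = 7, (2/967) = +1; sign now -1; continue with (49/967)
flip (49/967) -> (967/49): both odd, 49 mod 4 = 1, 967 mod 4 = 3, so the flip contributes +1; sign now -1
(967/49): 967 mod 49 = 36, so (967/49) = (36/49)
factor out 2^2: 36 = 2^2·9; with 49 mod 8 = 1, (2/49) = +1; sign now -1; continue with (9/49)
flip (9/49) -> (49/9): both odd, 9 mod 4 = 1, 49 mod 4 = 1, so the flip contributes +1; sign now -1
(49/9): 49 mod 9 = 4, so (49/9) = (4/9)
factor out 2^2: 4 = 2^2·1; with 9 mod 8 = 1, (2/9) = +1; sign now -1; continue with (1/9)
reached (1/9) = 1, so the symbol is -1

-1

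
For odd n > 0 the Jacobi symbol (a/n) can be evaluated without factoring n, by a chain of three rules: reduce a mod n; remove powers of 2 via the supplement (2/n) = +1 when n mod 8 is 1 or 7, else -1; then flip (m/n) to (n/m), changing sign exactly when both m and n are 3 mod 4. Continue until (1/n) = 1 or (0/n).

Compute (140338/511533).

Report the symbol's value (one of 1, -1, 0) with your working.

factor out 2^1: 140338 = 2^1·70169; with 511533 mod 8 = 5, (2/511533) = -1; sign now -1; continue with (70169/511533)
flip (70169/511533) -> (511533/70169): both odd, 70169 mod 4 = 1, 511533 mod 4 = 1, so the flip contributes +1; sign now -1
(511533/70169): 511533 mod 70169 = 20350, so (511533/70169) = (20350/70169)
factor out 2^1: 20350 = 2^1·10175; with 70169 mod 8 = 1, (2/70169) = +1; sign now -1; continue with (10175/70169)
flip (10175/70169) -> (70169/10175): both odd, 10175 mod 4 = 3, 70169 mod 4 = 1, so the flip contributes +1; sign now -1
(70169/10175): 70169 mod 10175 = 9119, so (70169/10175) = (9119/10175)
flip (9119/10175) -> (10175/9119): both odd, 9119 mod 4 = 3, 10175 mod 4 = 3, so the flip contributes -1; sign now +1
(10175/9119): 10175 mod 9119 = 1056, so (10175/9119) = (1056/9119)
factor out 2^5: 1056 = 2^5·33; with 9119 mod 8 = 7, (2/9119) = +1; sign now +1; continue with (33/9119)
flip (33/9119) -> (9119/33): both odd, 33 mod 4 = 1, 9119 mod 4 = 3, so the flip contributes +1; sign now +1
(9119/33): 9119 mod 33 = 11, so (9119/33) = (11/33)
flip (11/33) -> (33/11): both odd, 11 mod 4 = 3, 33 mod 4 = 1, so the flip contributes +1; sign now +1
(33/11): 33 mod 11 = 0, so (33/11) = (0/11)
reached (0/11); gcd(a, n) > 1, so (0/11) = 0 and the symbol is 0

0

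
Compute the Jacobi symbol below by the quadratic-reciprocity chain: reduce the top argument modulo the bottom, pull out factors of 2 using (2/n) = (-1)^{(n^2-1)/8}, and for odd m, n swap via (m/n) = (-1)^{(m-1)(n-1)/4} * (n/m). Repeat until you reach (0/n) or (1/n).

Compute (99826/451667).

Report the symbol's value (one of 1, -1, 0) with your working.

factor out 2^1: 99826 = 2^1·49913; with 451667 mod 8 = 3, (2/451667) = -1; sign now -1; continue with (49913/451667)
flip (49913/451667) -> (451667/49913): both odd, 49913 mod 4 = 1, 451667 mod 4 = 3, so the flip contributes +1; sign now -1
(451667/49913): 451667 mod 49913 = 2450, so (451667/49913) = (2450/49913)
factor out 2^1: 2450 = 2^1·1225; with 49913 mod 8 = 1, (2/49913) = +1; sign now -1; continue with (1225/49913)
flip (1225/49913) -> (49913/1225): both odd, 1225 mod 4 = 1, 49913 mod 4 = 1, so the flip contributes +1; sign now -1
(49913/1225): 49913 mod 1225 = 913, so (49913/1225) = (913/1225)
flip (913/1225) -> (1225/913): both odd, 913 mod 4 = 1, 1225 mod 4 = 1, so the flip contributes +1; sign now -1
(1225/913): 1225 mod 913 = 312, so (1225/913) = (312/913)
factor out 2^3: 312 = 2^3·39; with 913 mod 8 = 1, (2/913) = +1; sign now -1; continue with (39/913)
flip (39/913) -> (913/39): both odd, 39 mod 4 = 3, 913 mod 4 = 1, so the flip contributes +1; sign now -1
(913/39): 913 mod 39 = 16, so (913/39) = (16/39)
factor out 2^4: 16 = 2^4·1; with 39 mod 8 = 7, (2/39) = +1; sign now -1; continue with (1/39)
reached (1/39) = 1, so the symbol is -1

-1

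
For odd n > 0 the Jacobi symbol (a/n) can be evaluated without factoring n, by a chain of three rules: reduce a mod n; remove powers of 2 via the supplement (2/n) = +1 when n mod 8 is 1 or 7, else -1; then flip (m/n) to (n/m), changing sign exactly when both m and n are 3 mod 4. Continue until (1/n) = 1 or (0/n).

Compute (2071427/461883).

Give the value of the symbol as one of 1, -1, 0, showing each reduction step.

(2071427/461883) = (223895/461883)   [reduce mod 461883]
reciprocity: (223895/461883) = -1·(461883/223895) since 223895 mod 4 = 3, 461883 mod 4 = 3; sign now -1
(461883/223895) = (14093/223895)   [reduce mod 223895]
reciprocity: (14093/223895) = +1·(223895/14093) since 14093 mod 4 = 1, 223895 mod 4 = 3; sign now -1
(223895/14093) = (12500/14093)   [reduce mod 14093]
12500 = 2^2·3125; (2/14093) = -1 since 14093 mod 8 = 5, so (12500/14093) = (-1)^2·(3125/14093); sign now -1
reciprocity: (3125/14093) = +1·(14093/3125) since 3125 mod 4 = 1, 14093 mod 4 = 1; sign now -1
(14093/3125) = (1593/3125)   [reduce mod 3125]
reciprocity: (1593/3125) = +1·(3125/1593) since 1593 mod 4 = 1, 3125 mod 4 = 1; sign now -1
(3125/1593) = (1532/1593)   [reduce mod 1593]
1532 = 2^2·383; (2/1593) = +1 since 1593 mod 8 = 1, so (1532/1593) = (+1)^2·(383/1593); sign now -1
reciprocity: (383/1593) = +1·(1593/383) since 383 mod 4 = 3, 1593 mod 4 = 1; sign now -1
(1593/383) = (61/383)   [reduce mod 383]
reciprocity: (61/383) = +1·(383/61) since 61 mod 4 = 1, 383 mod 4 = 3; sign now -1
(383/61) = (17/61)   [reduce mod 61]
reciprocity: (17/61) = +1·(61/17) since 17 mod 4 = 1, 61 mod 4 = 1; sign now -1
(61/17) = (10/17)   [reduce mod 17]
10 = 2^1·5; (2/17) = +1 since 17 mod 8 = 1, so (10/17) = (+1)^1·(5/17); sign now -1
reciprocity: (5/17) = +1·(17/5) since 5 mod 4 = 1, 17 mod 4 = 1; sign now -1
(17/5) = (2/5)   [reduce mod 5]
2 = 2^1·1; (2/5) = -1 since 5 mod 8 = 5, so (2/5) = (-1)^1·(1/5); sign now +1
(1/5) = 1; final value = sign = +1

1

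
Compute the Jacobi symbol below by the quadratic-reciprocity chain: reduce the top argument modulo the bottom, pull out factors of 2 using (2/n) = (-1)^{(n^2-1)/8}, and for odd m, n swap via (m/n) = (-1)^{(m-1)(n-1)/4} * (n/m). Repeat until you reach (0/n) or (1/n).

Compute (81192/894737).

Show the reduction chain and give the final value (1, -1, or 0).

1

81192 = 2^3·10149; (2/894737) = +1 since 894737 mod 8 = 1, so (81192/894737) = (+1)^3·(10149/894737); sign now +1
reciprocity: (10149/894737) = +1·(894737/10149) since 10149 mod 4 = 1, 894737 mod 4 = 1; sign now +1
(894737/10149) = (1625/10149)   [reduce mod 10149]
reciprocity: (1625/10149) = +1·(10149/1625) since 1625 mod 4 = 1, 10149 mod 4 = 1; sign now +1
(10149/1625) = (399/1625)   [reduce mod 1625]
reciprocity: (399/1625) = +1·(1625/399) since 399 mod 4 = 3, 1625 mod 4 = 1; sign now +1
(1625/399) = (29/399)   [reduce mod 399]
reciprocity: (29/399) = +1·(399/29) since 29 mod 4 = 1, 399 mod 4 = 3; sign now +1
(399/29) = (22/29)   [reduce mod 29]
22 = 2^1·11; (2/29) = -1 since 29 mod 8 = 5, so (22/29) = (-1)^1·(11/29); sign now -1
reciprocity: (11/29) = +1·(29/11) since 11 mod 4 = 3, 29 mod 4 = 1; sign now -1
(29/11) = (7/11)   [reduce mod 11]
reciprocity: (7/11) = -1·(11/7) since 7 mod 4 = 3, 11 mod 4 = 3; sign now +1
(11/7) = (4/7)   [reduce mod 7]
4 = 2^2·1; (2/7) = +1 since 7 mod 8 = 7, so (4/7) = (+1)^2·(1/7); sign now +1
(1/7) = 1; final value = sign = +1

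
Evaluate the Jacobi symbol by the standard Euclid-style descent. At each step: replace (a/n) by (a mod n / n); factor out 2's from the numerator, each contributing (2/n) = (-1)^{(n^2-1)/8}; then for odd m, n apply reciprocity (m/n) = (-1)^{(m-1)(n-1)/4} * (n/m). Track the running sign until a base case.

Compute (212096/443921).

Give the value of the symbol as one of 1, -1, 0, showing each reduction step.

-1

212096 = 2^7·1657; (2/443921) = +1 since 443921 mod 8 = 1, so (212096/443921) = (+1)^7·(1657/443921); sign now +1
reciprocity: (1657/443921) = +1·(443921/1657) since 1657 mod 4 = 1, 443921 mod 4 = 1; sign now +1
(443921/1657) = (1502/1657)   [reduce mod 1657]
1502 = 2^1·751; (2/1657) = +1 since 1657 mod 8 = 1, so (1502/1657) = (+1)^1·(751/1657); sign now +1
reciprocity: (751/1657) = +1·(1657/751) since 751 mod 4 = 3, 1657 mod 4 = 1; sign now +1
(1657/751) = (155/751)   [reduce mod 751]
reciprocity: (155/751) = -1·(751/155) since 155 mod 4 = 3, 751 mod 4 = 3; sign now -1
(751/155) = (131/155)   [reduce mod 155]
reciprocity: (131/155) = -1·(155/131) since 131 mod 4 = 3, 155 mod 4 = 3; sign now +1
(155/131) = (24/131)   [reduce mod 131]
24 = 2^3·3; (2/131) = -1 since 131 mod 8 = 3, so (24/131) = (-1)^3·(3/131); sign now -1
reciprocity: (3/131) = -1·(131/3) since 3 mod 4 = 3, 131 mod 4 = 3; sign now +1
(131/3) = (2/3)   [reduce mod 3]
2 = 2^1·1; (2/3) = -1 since 3 mod 8 = 3, so (2/3) = (-1)^1·(1/3); sign now -1
(1/3) = 1; final value = sign = -1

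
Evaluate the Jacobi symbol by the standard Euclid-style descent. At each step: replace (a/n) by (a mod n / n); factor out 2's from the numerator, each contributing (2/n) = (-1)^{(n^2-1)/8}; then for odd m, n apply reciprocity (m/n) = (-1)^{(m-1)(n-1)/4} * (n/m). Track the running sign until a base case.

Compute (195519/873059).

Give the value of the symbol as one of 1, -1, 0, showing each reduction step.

flip (195519/873059) -> (873059/195519): both odd, 195519 mod 4 = 3, 873059 mod 4 = 3, so the flip contributes -1; sign now -1
(873059/195519): 873059 mod 195519 = 90983, so (873059/195519) = (90983/195519)
flip (90983/195519) -> (195519/90983): both odd, 90983 mod 4 = 3, 195519 mod 4 = 3, so the flip contributes -1; sign now +1
(195519/90983): 195519 mod 90983 = 13553, so (195519/90983) = (13553/90983)
flip (13553/90983) -> (90983/13553): both odd, 13553 mod 4 = 1, 90983 mod 4 = 3, so the flip contributes +1; sign now +1
(90983/13553): 90983 mod 13553 = 9665, so (90983/13553) = (9665/13553)
flip (9665/13553) -> (13553/9665): both odd, 9665 mod 4 = 1, 13553 mod 4 = 1, so the flip contributes +1; sign now +1
(13553/9665): 13553 mod 9665 = 3888, so (13553/9665) = (3888/9665)
factor out 2^4: 3888 = 2^4·243; with 9665 mod 8 = 1, (2/9665) = +1; sign now +1; continue with (243/9665)
flip (243/9665) -> (9665/243): both odd, 243 mod 4 = 3, 9665 mod 4 = 1, so the flip contributes +1; sign now +1
(9665/243): 9665 mod 243 = 188, so (9665/243) = (188/243)
factor out 2^2: 188 = 2^2·47; with 243 mod 8 = 3, (2/243) = -1; sign now +1; continue with (47/243)
flip (47/243) -> (243/47): both odd, 47 mod 4 = 3, 243 mod 4 = 3, so the flip contributes -1; sign now -1
(243/47): 243 mod 47 = 8, so (243/47) = (8/47)
factor out 2^3: 8 = 2^3·1; with 47 mod 8 = 7, (2/47) = +1; sign now -1; continue with (1/47)
reached (1/47) = 1, so the symbol is -1

-1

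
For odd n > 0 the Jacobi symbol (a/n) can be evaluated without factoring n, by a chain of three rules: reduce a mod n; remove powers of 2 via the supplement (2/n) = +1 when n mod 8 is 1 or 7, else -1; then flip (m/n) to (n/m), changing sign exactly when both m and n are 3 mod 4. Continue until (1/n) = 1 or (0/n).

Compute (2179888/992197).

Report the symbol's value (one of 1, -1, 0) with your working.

-1

(2179888/992197) = (195494/992197)   [reduce mod 992197]
195494 = 2^1·97747; (2/992197) = -1 since 992197 mod 8 = 5, so (195494/992197) = (-1)^1·(97747/992197); sign now -1
reciprocity: (97747/992197) = +1·(992197/97747) since 97747 mod 4 = 3, 992197 mod 4 = 1; sign now -1
(992197/97747) = (14727/97747)   [reduce mod 97747]
reciprocity: (14727/97747) = -1·(97747/14727) since 14727 mod 4 = 3, 97747 mod 4 = 3; sign now +1
(97747/14727) = (9385/14727)   [reduce mod 14727]
reciprocity: (9385/14727) = +1·(14727/9385) since 9385 mod 4 = 1, 14727 mod 4 = 3; sign now +1
(14727/9385) = (5342/9385)   [reduce mod 9385]
5342 = 2^1·2671; (2/9385) = +1 since 9385 mod 8 = 1, so (5342/9385) = (+1)^1·(2671/9385); sign now +1
reciprocity: (2671/9385) = +1·(9385/2671) since 2671 mod 4 = 3, 9385 mod 4 = 1; sign now +1
(9385/2671) = (1372/2671)   [reduce mod 2671]
1372 = 2^2·343; (2/2671) = +1 since 2671 mod 8 = 7, so (1372/2671) = (+1)^2·(343/2671); sign now +1
reciprocity: (343/2671) = -1·(2671/343) since 343 mod 4 = 3, 2671 mod 4 = 3; sign now -1
(2671/343) = (270/343)   [reduce mod 343]
270 = 2^1·135; (2/343) = +1 since 343 mod 8 = 7, so (270/343) = (+1)^1·(135/343); sign now -1
reciprocity: (135/343) = -1·(343/135) since 135 mod 4 = 3, 343 mod 4 = 3; sign now +1
(343/135) = (73/135)   [reduce mod 135]
reciprocity: (73/135) = +1·(135/73) since 73 mod 4 = 1, 135 mod 4 = 3; sign now +1
(135/73) = (62/73)   [reduce mod 73]
62 = 2^1·31; (2/73) = +1 since 73 mod 8 = 1, so (62/73) = (+1)^1·(31/73); sign now +1
reciprocity: (31/73) = +1·(73/31) since 31 mod 4 = 3, 73 mod 4 = 1; sign now +1
(73/31) = (11/31)   [reduce mod 31]
reciprocity: (11/31) = -1·(31/11) since 11 mod 4 = 3, 31 mod 4 = 3; sign now -1
(31/11) = (9/11)   [reduce mod 11]
reciprocity: (9/11) = +1·(11/9) since 9 mod 4 = 1, 11 mod 4 = 3; sign now -1
(11/9) = (2/9)   [reduce mod 9]
2 = 2^1·1; (2/9) = +1 since 9 mod 8 = 1, so (2/9) = (+1)^1·(1/9); sign now -1
(1/9) = 1; final value = sign = -1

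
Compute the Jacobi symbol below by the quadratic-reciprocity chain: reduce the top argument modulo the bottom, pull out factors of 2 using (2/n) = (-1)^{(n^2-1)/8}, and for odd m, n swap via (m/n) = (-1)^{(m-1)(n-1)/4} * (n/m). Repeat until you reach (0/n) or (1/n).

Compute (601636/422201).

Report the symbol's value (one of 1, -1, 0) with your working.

(601636/422201) = (179435/422201)   [reduce mod 422201]
reciprocity: (179435/422201) = +1·(422201/179435) since 179435 mod 4 = 3, 422201 mod 4 = 1; sign now +1
(422201/179435) = (63331/179435)   [reduce mod 179435]
reciprocity: (63331/179435) = -1·(179435/63331) since 63331 mod 4 = 3, 179435 mod 4 = 3; sign now -1
(179435/63331) = (52773/63331)   [reduce mod 63331]
reciprocity: (52773/63331) = +1·(63331/52773) since 52773 mod 4 = 1, 63331 mod 4 = 3; sign now -1
(63331/52773) = (10558/52773)   [reduce mod 52773]
10558 = 2^1·5279; (2/52773) = -1 since 52773 mod 8 = 5, so (10558/52773) = (-1)^1·(5279/52773); sign now +1
reciprocity: (5279/52773) = +1·(52773/5279) since 5279 mod 4 = 3, 52773 mod 4 = 1; sign now +1
(52773/5279) = (5262/5279)   [reduce mod 5279]
5262 = 2^1·2631; (2/5279) = +1 since 5279 mod 8 = 7, so (5262/5279) = (+1)^1·(2631/5279); sign now +1
reciprocity: (2631/5279) = -1·(5279/2631) since 2631 mod 4 = 3, 5279 mod 4 = 3; sign now -1
(5279/2631) = (17/2631)   [reduce mod 2631]
reciprocity: (17/2631) = +1·(2631/17) since 17 mod 4 = 1, 2631 mod 4 = 3; sign now -1
(2631/17) = (13/17)   [reduce mod 17]
reciprocity: (13/17) = +1·(17/13) since 13 mod 4 = 1, 17 mod 4 = 1; sign now -1
(17/13) = (4/13)   [reduce mod 13]
4 = 2^2·1; (2/13) = -1 since 13 mod 8 = 5, so (4/13) = (-1)^2·(1/13); sign now -1
(1/13) = 1; final value = sign = -1

-1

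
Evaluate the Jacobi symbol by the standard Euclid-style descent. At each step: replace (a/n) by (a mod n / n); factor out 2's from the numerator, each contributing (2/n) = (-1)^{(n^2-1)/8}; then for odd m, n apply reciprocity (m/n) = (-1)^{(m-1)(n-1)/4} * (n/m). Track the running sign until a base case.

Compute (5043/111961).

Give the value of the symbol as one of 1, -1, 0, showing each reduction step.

1

reciprocity: (5043/111961) = +1·(111961/5043) since 5043 mod 4 = 3, 111961 mod 4 = 1; sign now +1
(111961/5043) = (1015/5043)   [reduce mod 5043]
reciprocity: (1015/5043) = -1·(5043/1015) since 1015 mod 4 = 3, 5043 mod 4 = 3; sign now -1
(5043/1015) = (983/1015)   [reduce mod 1015]
reciprocity: (983/1015) = -1·(1015/983) since 983 mod 4 = 3, 1015 mod 4 = 3; sign now +1
(1015/983) = (32/983)   [reduce mod 983]
32 = 2^5·1; (2/983) = +1 since 983 mod 8 = 7, so (32/983) = (+1)^5·(1/983); sign now +1
(1/983) = 1; final value = sign = +1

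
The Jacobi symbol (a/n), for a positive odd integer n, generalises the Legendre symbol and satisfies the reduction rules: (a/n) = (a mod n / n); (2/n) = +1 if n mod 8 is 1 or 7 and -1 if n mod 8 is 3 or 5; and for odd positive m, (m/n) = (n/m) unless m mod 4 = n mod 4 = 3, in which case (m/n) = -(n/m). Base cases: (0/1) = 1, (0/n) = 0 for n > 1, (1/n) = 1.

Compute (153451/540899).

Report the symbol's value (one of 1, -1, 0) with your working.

reciprocity: (153451/540899) = -1·(540899/153451) since 153451 mod 4 = 3, 540899 mod 4 = 3; sign now -1
(540899/153451) = (80546/153451)   [reduce mod 153451]
80546 = 2^1·40273; (2/153451) = -1 since 153451 mod 8 = 3, so (80546/153451) = (-1)^1·(40273/153451); sign now +1
reciprocity: (40273/153451) = +1·(153451/40273) since 40273 mod 4 = 1, 153451 mod 4 = 3; sign now +1
(153451/40273) = (32632/40273)   [reduce mod 40273]
32632 = 2^3·4079; (2/40273) = +1 since 40273 mod 8 = 1, so (32632/40273) = (+1)^3·(4079/40273); sign now +1
reciprocity: (4079/40273) = +1·(40273/4079) since 4079 mod 4 = 3, 40273 mod 4 = 1; sign now +1
(40273/4079) = (3562/4079)   [reduce mod 4079]
3562 = 2^1·1781; (2/4079) = +1 since 4079 mod 8 = 7, so (3562/4079) = (+1)^1·(1781/4079); sign now +1
reciprocity: (1781/4079) = +1·(4079/1781) since 1781 mod 4 = 1, 4079 mod 4 = 3; sign now +1
(4079/1781) = (517/1781)   [reduce mod 1781]
reciprocity: (517/1781) = +1·(1781/517) since 517 mod 4 = 1, 1781 mod 4 = 1; sign now +1
(1781/517) = (230/517)   [reduce mod 517]
230 = 2^1·115; (2/517) = -1 since 517 mod 8 = 5, so (230/517) = (-1)^1·(115/517); sign now -1
reciprocity: (115/517) = +1·(517/115) since 115 mod 4 = 3, 517 mod 4 = 1; sign now -1
(517/115) = (57/115)   [reduce mod 115]
reciprocity: (57/115) = +1·(115/57) since 57 mod 4 = 1, 115 mod 4 = 3; sign now -1
(115/57) = (1/57)   [reduce mod 57]
(1/57) = 1; final value = sign = -1

-1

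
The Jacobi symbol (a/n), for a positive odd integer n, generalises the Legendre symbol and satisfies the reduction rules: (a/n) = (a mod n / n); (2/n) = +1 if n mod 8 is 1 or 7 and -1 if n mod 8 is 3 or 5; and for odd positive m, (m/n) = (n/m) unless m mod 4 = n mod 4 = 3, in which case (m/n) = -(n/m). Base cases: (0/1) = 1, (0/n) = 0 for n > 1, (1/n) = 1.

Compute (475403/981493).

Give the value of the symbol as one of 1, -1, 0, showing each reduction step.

-1

flip (475403/981493) -> (981493/475403): both odd, 475403 mod 4 = 3, 981493 mod 4 = 1, so the flip contributes +1; sign now +1
(981493/475403): 981493 mod 475403 = 30687, so (981493/475403) = (30687/475403)
flip (30687/475403) -> (475403/30687): both odd, 30687 mod 4 = 3, 475403 mod 4 = 3, so the flip contributes -1; sign now -1
(475403/30687): 475403 mod 30687 = 15098, so (475403/30687) = (15098/30687)
factor out 2^1: 15098 = 2^1·7549; with 30687 mod 8 = 7, (2/30687) = +1; sign now -1; continue with (7549/30687)
flip (7549/30687) -> (30687/7549): both odd, 7549 mod 4 = 1, 30687 mod 4 = 3, so the flip contributes +1; sign now -1
(30687/7549): 30687 mod 7549 = 491, so (30687/7549) = (491/7549)
flip (491/7549) -> (7549/491): both odd, 491 mod 4 = 3, 7549 mod 4 = 1, so the flip contributes +1; sign now -1
(7549/491): 7549 mod 491 = 184, so (7549/491) = (184/491)
factor out 2^3: 184 = 2^3·23; with 491 mod 8 = 3, (2/491) = -1; sign now +1; continue with (23/491)
flip (23/491) -> (491/23): both odd, 23 mod 4 = 3, 491 mod 4 = 3, so the flip contributes -1; sign now -1
(491/23): 491 mod 23 = 8, so (491/23) = (8/23)
factor out 2^3: 8 = 2^3·1; with 23 mod 8 = 7, (2/23) = +1; sign now -1; continue with (1/23)
reached (1/23) = 1, so the symbol is -1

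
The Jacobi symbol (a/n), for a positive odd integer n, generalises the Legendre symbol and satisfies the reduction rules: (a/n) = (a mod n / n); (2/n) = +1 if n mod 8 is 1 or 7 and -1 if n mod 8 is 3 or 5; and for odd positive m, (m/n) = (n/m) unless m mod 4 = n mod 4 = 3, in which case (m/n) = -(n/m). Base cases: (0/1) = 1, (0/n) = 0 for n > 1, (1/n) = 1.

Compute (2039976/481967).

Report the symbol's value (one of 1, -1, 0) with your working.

1

(2039976/481967) = (112108/481967)   [reduce mod 481967]
112108 = 2^2·28027; (2/481967) = +1 since 481967 mod 8 = 7, so (112108/481967) = (+1)^2·(28027/481967); sign now +1
reciprocity: (28027/481967) = -1·(481967/28027) since 28027 mod 4 = 3, 481967 mod 4 = 3; sign now -1
(481967/28027) = (5508/28027)   [reduce mod 28027]
5508 = 2^2·1377; (2/28027) = -1 since 28027 mod 8 = 3, so (5508/28027) = (-1)^2·(1377/28027); sign now -1
reciprocity: (1377/28027) = +1·(28027/1377) since 1377 mod 4 = 1, 28027 mod 4 = 3; sign now -1
(28027/1377) = (487/1377)   [reduce mod 1377]
reciprocity: (487/1377) = +1·(1377/487) since 487 mod 4 = 3, 1377 mod 4 = 1; sign now -1
(1377/487) = (403/487)   [reduce mod 487]
reciprocity: (403/487) = -1·(487/403) since 403 mod 4 = 3, 487 mod 4 = 3; sign now +1
(487/403) = (84/403)   [reduce mod 403]
84 = 2^2·21; (2/403) = -1 since 403 mod 8 = 3, so (84/403) = (-1)^2·(21/403); sign now +1
reciprocity: (21/403) = +1·(403/21) since 21 mod 4 = 1, 403 mod 4 = 3; sign now +1
(403/21) = (4/21)   [reduce mod 21]
4 = 2^2·1; (2/21) = -1 since 21 mod 8 = 5, so (4/21) = (-1)^2·(1/21); sign now +1
(1/21) = 1; final value = sign = +1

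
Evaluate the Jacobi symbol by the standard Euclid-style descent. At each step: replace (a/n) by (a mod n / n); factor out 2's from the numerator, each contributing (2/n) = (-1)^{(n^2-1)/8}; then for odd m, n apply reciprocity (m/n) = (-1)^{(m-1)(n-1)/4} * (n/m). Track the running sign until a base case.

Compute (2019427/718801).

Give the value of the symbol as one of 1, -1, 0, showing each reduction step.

-1

(2019427/718801) = (581825/718801)   [reduce mod 718801]
reciprocity: (581825/718801) = +1·(718801/581825) since 581825 mod 4 = 1, 718801 mod 4 = 1; sign now +1
(718801/581825) = (136976/581825)   [reduce mod 581825]
136976 = 2^4·8561; (2/581825) = +1 since 581825 mod 8 = 1, so (136976/581825) = (+1)^4·(8561/581825); sign now +1
reciprocity: (8561/581825) = +1·(581825/8561) since 8561 mod 4 = 1, 581825 mod 4 = 1; sign now +1
(581825/8561) = (8238/8561)   [reduce mod 8561]
8238 = 2^1·4119; (2/8561) = +1 since 8561 mod 8 = 1, so (8238/8561) = (+1)^1·(4119/8561); sign now +1
reciprocity: (4119/8561) = +1·(8561/4119) since 4119 mod 4 = 3, 8561 mod 4 = 1; sign now +1
(8561/4119) = (323/4119)   [reduce mod 4119]
reciprocity: (323/4119) = -1·(4119/323) since 323 mod 4 = 3, 4119 mod 4 = 3; sign now -1
(4119/323) = (243/323)   [reduce mod 323]
reciprocity: (243/323) = -1·(323/243) since 243 mod 4 = 3, 323 mod 4 = 3; sign now +1
(323/243) = (80/243)   [reduce mod 243]
80 = 2^4·5; (2/243) = -1 since 243 mod 8 = 3, so (80/243) = (-1)^4·(5/243); sign now +1
reciprocity: (5/243) = +1·(243/5) since 5 mod 4 = 1, 243 mod 4 = 3; sign now +1
(243/5) = (3/5)   [reduce mod 5]
reciprocity: (3/5) = +1·(5/3) since 3 mod 4 = 3, 5 mod 4 = 1; sign now +1
(5/3) = (2/3)   [reduce mod 3]
2 = 2^1·1; (2/3) = -1 since 3 mod 8 = 3, so (2/3) = (-1)^1·(1/3); sign now -1
(1/3) = 1; final value = sign = -1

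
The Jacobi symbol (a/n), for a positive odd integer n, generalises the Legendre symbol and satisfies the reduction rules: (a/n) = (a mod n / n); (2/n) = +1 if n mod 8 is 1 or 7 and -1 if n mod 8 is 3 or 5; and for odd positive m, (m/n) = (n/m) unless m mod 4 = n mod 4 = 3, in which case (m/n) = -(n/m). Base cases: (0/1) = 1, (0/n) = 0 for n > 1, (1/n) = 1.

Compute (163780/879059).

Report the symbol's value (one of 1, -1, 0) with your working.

1

163780 = 2^2·40945; (2/879059) = -1 since 879059 mod 8 = 3, so (163780/879059) = (-1)^2·(40945/879059); sign now +1
reciprocity: (40945/879059) = +1·(879059/40945) since 40945 mod 4 = 1, 879059 mod 4 = 3; sign now +1
(879059/40945) = (19214/40945)   [reduce mod 40945]
19214 = 2^1·9607; (2/40945) = +1 since 40945 mod 8 = 1, so (19214/40945) = (+1)^1·(9607/40945); sign now +1
reciprocity: (9607/40945) = +1·(40945/9607) since 9607 mod 4 = 3, 40945 mod 4 = 1; sign now +1
(40945/9607) = (2517/9607)   [reduce mod 9607]
reciprocity: (2517/9607) = +1·(9607/2517) since 2517 mod 4 = 1, 9607 mod 4 = 3; sign now +1
(9607/2517) = (2056/2517)   [reduce mod 2517]
2056 = 2^3·257; (2/2517) = -1 since 2517 mod 8 = 5, so (2056/2517) = (-1)^3·(257/2517); sign now -1
reciprocity: (257/2517) = +1·(2517/257) since 257 mod 4 = 1, 2517 mod 4 = 1; sign now -1
(2517/257) = (204/257)   [reduce mod 257]
204 = 2^2·51; (2/257) = +1 since 257 mod 8 = 1, so (204/257) = (+1)^2·(51/257); sign now -1
reciprocity: (51/257) = +1·(257/51) since 51 mod 4 = 3, 257 mod 4 = 1; sign now -1
(257/51) = (2/51)   [reduce mod 51]
2 = 2^1·1; (2/51) = -1 since 51 mod 8 = 3, so (2/51) = (-1)^1·(1/51); sign now +1
(1/51) = 1; final value = sign = +1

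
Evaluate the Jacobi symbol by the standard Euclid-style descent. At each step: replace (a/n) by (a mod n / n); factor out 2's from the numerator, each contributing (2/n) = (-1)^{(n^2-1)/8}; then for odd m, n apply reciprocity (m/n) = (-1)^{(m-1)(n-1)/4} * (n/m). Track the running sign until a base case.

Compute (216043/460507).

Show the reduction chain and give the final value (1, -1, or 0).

reciprocity: (216043/460507) = -1·(460507/216043) since 216043 mod 4 = 3, 460507 mod 4 = 3; sign now -1
(460507/216043) = (28421/216043)   [reduce mod 216043]
reciprocity: (28421/216043) = +1·(216043/28421) since 28421 mod 4 = 1, 216043 mod 4 = 3; sign now -1
(216043/28421) = (17096/28421)   [reduce mod 28421]
17096 = 2^3·2137; (2/28421) = -1 since 28421 mod 8 = 5, so (17096/28421) = (-1)^3·(2137/28421); sign now +1
reciprocity: (2137/28421) = +1·(28421/2137) since 2137 mod 4 = 1, 28421 mod 4 = 1; sign now +1
(28421/2137) = (640/2137)   [reduce mod 2137]
640 = 2^7·5; (2/2137) = +1 since 2137 mod 8 = 1, so (640/2137) = (+1)^7·(5/2137); sign now +1
reciprocity: (5/2137) = +1·(2137/5) since 5 mod 4 = 1, 2137 mod 4 = 1; sign now +1
(2137/5) = (2/5)   [reduce mod 5]
2 = 2^1·1; (2/5) = -1 since 5 mod 8 = 5, so (2/5) = (-1)^1·(1/5); sign now -1
(1/5) = 1; final value = sign = -1

-1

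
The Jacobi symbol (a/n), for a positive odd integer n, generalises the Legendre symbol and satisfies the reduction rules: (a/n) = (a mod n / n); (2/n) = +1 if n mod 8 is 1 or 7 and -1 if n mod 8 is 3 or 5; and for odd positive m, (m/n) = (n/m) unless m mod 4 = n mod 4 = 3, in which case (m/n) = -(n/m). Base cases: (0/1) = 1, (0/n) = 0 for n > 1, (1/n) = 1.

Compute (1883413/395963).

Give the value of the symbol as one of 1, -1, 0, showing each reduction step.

-1

(1883413/395963) = (299561/395963)   [reduce mod 395963]
reciprocity: (299561/395963) = +1·(395963/299561) since 299561 mod 4 = 1, 395963 mod 4 = 3; sign now +1
(395963/299561) = (96402/299561)   [reduce mod 299561]
96402 = 2^1·48201; (2/299561) = +1 since 299561 mod 8 = 1, so (96402/299561) = (+1)^1·(48201/299561); sign now +1
reciprocity: (48201/299561) = +1·(299561/48201) since 48201 mod 4 = 1, 299561 mod 4 = 1; sign now +1
(299561/48201) = (10355/48201)   [reduce mod 48201]
reciprocity: (10355/48201) = +1·(48201/10355) since 10355 mod 4 = 3, 48201 mod 4 = 1; sign now +1
(48201/10355) = (6781/10355)   [reduce mod 10355]
reciprocity: (6781/10355) = +1·(10355/6781) since 6781 mod 4 = 1, 10355 mod 4 = 3; sign now +1
(10355/6781) = (3574/6781)   [reduce mod 6781]
3574 = 2^1·1787; (2/6781) = -1 since 6781 mod 8 = 5, so (3574/6781) = (-1)^1·(1787/6781); sign now -1
reciprocity: (1787/6781) = +1·(6781/1787) since 1787 mod 4 = 3, 6781 mod 4 = 1; sign now -1
(6781/1787) = (1420/1787)   [reduce mod 1787]
1420 = 2^2·355; (2/1787) = -1 since 1787 mod 8 = 3, so (1420/1787) = (-1)^2·(355/1787); sign now -1
reciprocity: (355/1787) = -1·(1787/355) since 355 mod 4 = 3, 1787 mod 4 = 3; sign now +1
(1787/355) = (12/355)   [reduce mod 355]
12 = 2^2·3; (2/355) = -1 since 355 mod 8 = 3, so (12/355) = (-1)^2·(3/355); sign now +1
reciprocity: (3/355) = -1·(355/3) since 3 mod 4 = 3, 355 mod 4 = 3; sign now -1
(355/3) = (1/3)   [reduce mod 3]
(1/3) = 1; final value = sign = -1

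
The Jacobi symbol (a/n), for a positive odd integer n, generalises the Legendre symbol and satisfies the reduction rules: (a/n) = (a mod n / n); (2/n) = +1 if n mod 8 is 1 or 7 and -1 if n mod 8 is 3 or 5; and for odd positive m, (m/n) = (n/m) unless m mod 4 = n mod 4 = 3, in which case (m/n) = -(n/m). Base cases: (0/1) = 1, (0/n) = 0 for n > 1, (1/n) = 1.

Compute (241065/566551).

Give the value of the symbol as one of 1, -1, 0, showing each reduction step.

reciprocity: (241065/566551) = +1·(566551/241065) since 241065 mod 4 = 1, 566551 mod 4 = 3; sign now +1
(566551/241065) = (84421/241065)   [reduce mod 241065]
reciprocity: (84421/241065) = +1·(241065/84421) since 84421 mod 4 = 1, 241065 mod 4 = 1; sign now +1
(241065/84421) = (72223/84421)   [reduce mod 84421]
reciprocity: (72223/84421) = +1·(84421/72223) since 72223 mod 4 = 3, 84421 mod 4 = 1; sign now +1
(84421/72223) = (12198/72223)   [reduce mod 72223]
12198 = 2^1·6099; (2/72223) = +1 since 72223 mod 8 = 7, so (12198/72223) = (+1)^1·(6099/72223); sign now +1
reciprocity: (6099/72223) = -1·(72223/6099) since 6099 mod 4 = 3, 72223 mod 4 = 3; sign now -1
(72223/6099) = (5134/6099)   [reduce mod 6099]
5134 = 2^1·2567; (2/6099) = -1 since 6099 mod 8 = 3, so (5134/6099) = (-1)^1·(2567/6099); sign now +1
reciprocity: (2567/6099) = -1·(6099/2567) since 2567 mod 4 = 3, 6099 mod 4 = 3; sign now -1
(6099/2567) = (965/2567)   [reduce mod 2567]
reciprocity: (965/2567) = +1·(2567/965) since 965 mod 4 = 1, 2567 mod 4 = 3; sign now -1
(2567/965) = (637/965)   [reduce mod 965]
reciprocity: (637/965) = +1·(965/637) since 637 mod 4 = 1, 965 mod 4 = 1; sign now -1
(965/637) = (328/637)   [reduce mod 637]
328 = 2^3·41; (2/637) = -1 since 637 mod 8 = 5, so (328/637) = (-1)^3·(41/637); sign now +1
reciprocity: (41/637) = +1·(637/41) since 41 mod 4 = 1, 637 mod 4 = 1; sign now +1
(637/41) = (22/41)   [reduce mod 41]
22 = 2^1·11; (2/41) = +1 since 41 mod 8 = 1, so (22/41) = (+1)^1·(11/41); sign now +1
reciprocity: (11/41) = +1·(41/11) since 11 mod 4 = 3, 41 mod 4 = 1; sign now +1
(41/11) = (8/11)   [reduce mod 11]
8 = 2^3·1; (2/11) = -1 since 11 mod 8 = 3, so (8/11) = (-1)^3·(1/11); sign now -1
(1/11) = 1; final value = sign = -1

-1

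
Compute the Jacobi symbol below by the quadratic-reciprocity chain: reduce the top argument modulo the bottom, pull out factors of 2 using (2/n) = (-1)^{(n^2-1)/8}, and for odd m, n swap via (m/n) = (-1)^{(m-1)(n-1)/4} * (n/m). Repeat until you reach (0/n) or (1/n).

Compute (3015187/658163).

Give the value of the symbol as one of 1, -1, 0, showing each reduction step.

-1

(3015187/658163) = (382535/658163)   [reduce mod 658163]
reciprocity: (382535/658163) = -1·(658163/382535) since 382535 mod 4 = 3, 658163 mod 4 = 3; sign now -1
(658163/382535) = (275628/382535)   [reduce mod 382535]
275628 = 2^2·68907; (2/382535) = +1 since 382535 mod 8 = 7, so (275628/382535) = (+1)^2·(68907/382535); sign now -1
reciprocity: (68907/382535) = -1·(382535/68907) since 68907 mod 4 = 3, 382535 mod 4 = 3; sign now +1
(382535/68907) = (38000/68907)   [reduce mod 68907]
38000 = 2^4·2375; (2/68907) = -1 since 68907 mod 8 = 3, so (38000/68907) = (-1)^4·(2375/68907); sign now +1
reciprocity: (2375/68907) = -1·(68907/2375) since 2375 mod 4 = 3, 68907 mod 4 = 3; sign now -1
(68907/2375) = (32/2375)   [reduce mod 2375]
32 = 2^5·1; (2/2375) = +1 since 2375 mod 8 = 7, so (32/2375) = (+1)^5·(1/2375); sign now -1
(1/2375) = 1; final value = sign = -1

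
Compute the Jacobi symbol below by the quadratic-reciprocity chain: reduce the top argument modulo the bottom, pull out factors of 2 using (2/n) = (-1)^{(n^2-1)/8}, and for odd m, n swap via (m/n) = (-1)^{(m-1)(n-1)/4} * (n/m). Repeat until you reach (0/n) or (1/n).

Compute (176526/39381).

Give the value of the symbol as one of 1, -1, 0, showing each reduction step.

(176526/39381) = (19002/39381)   [reduce mod 39381]
19002 = 2^1·9501; (2/39381) = -1 since 39381 mod 8 = 5, so (19002/39381) = (-1)^1·(9501/39381); sign now -1
reciprocity: (9501/39381) = +1·(39381/9501) since 9501 mod 4 = 1, 39381 mod 4 = 1; sign now -1
(39381/9501) = (1377/9501)   [reduce mod 9501]
reciprocity: (1377/9501) = +1·(9501/1377) since 1377 mod 4 = 1, 9501 mod 4 = 1; sign now -1
(9501/1377) = (1239/1377)   [reduce mod 1377]
reciprocity: (1239/1377) = +1·(1377/1239) since 1239 mod 4 = 3, 1377 mod 4 = 1; sign now -1
(1377/1239) = (138/1239)   [reduce mod 1239]
138 = 2^1·69; (2/1239) = +1 since 1239 mod 8 = 7, so (138/1239) = (+1)^1·(69/1239); sign now -1
reciprocity: (69/1239) = +1·(1239/69) since 69 mod 4 = 1, 1239 mod 4 = 3; sign now -1
(1239/69) = (66/69)   [reduce mod 69]
66 = 2^1·33; (2/69) = -1 since 69 mod 8 = 5, so (66/69) = (-1)^1·(33/69); sign now +1
reciprocity: (33/69) = +1·(69/33) since 33 mod 4 = 1, 69 mod 4 = 1; sign now +1
(69/33) = (3/33)   [reduce mod 33]
reciprocity: (3/33) = +1·(33/3) since 3 mod 4 = 3, 33 mod 4 = 1; sign now +1
(33/3) = (0/3)   [reduce mod 3]
(0/3) = 0   [gcd(a, n) > 1]; final value = 0

0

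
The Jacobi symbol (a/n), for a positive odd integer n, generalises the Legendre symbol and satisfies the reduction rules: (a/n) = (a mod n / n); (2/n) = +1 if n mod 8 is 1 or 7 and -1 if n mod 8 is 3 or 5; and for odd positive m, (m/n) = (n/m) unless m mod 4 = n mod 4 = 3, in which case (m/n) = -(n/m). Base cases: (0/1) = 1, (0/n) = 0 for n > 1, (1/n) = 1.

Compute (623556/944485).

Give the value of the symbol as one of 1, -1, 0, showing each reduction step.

623556 = 2^2·155889; (2/944485) = -1 since 944485 mod 8 = 5, so (623556/944485) = (-1)^2·(155889/944485); sign now +1
reciprocity: (155889/944485) = +1·(944485/155889) since 155889 mod 4 = 1, 944485 mod 4 = 1; sign now +1
(944485/155889) = (9151/155889)   [reduce mod 155889]
reciprocity: (9151/155889) = +1·(155889/9151) since 9151 mod 4 = 3, 155889 mod 4 = 1; sign now +1
(155889/9151) = (322/9151)   [reduce mod 9151]
322 = 2^1·161; (2/9151) = +1 since 9151 mod 8 = 7, so (322/9151) = (+1)^1·(161/9151); sign now +1
reciprocity: (161/9151) = +1·(9151/161) since 161 mod 4 = 1, 9151 mod 4 = 3; sign now +1
(9151/161) = (135/161)   [reduce mod 161]
reciprocity: (135/161) = +1·(161/135) since 135 mod 4 = 3, 161 mod 4 = 1; sign now +1
(161/135) = (26/135)   [reduce mod 135]
26 = 2^1·13; (2/135) = +1 since 135 mod 8 = 7, so (26/135) = (+1)^1·(13/135); sign now +1
reciprocity: (13/135) = +1·(135/13) since 13 mod 4 = 1, 135 mod 4 = 3; sign now +1
(135/13) = (5/13)   [reduce mod 13]
reciprocity: (5/13) = +1·(13/5) since 5 mod 4 = 1, 13 mod 4 = 1; sign now +1
(13/5) = (3/5)   [reduce mod 5]
reciprocity: (3/5) = +1·(5/3) since 3 mod 4 = 3, 5 mod 4 = 1; sign now +1
(5/3) = (2/3)   [reduce mod 3]
2 = 2^1·1; (2/3) = -1 since 3 mod 8 = 3, so (2/3) = (-1)^1·(1/3); sign now -1
(1/3) = 1; final value = sign = -1

-1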